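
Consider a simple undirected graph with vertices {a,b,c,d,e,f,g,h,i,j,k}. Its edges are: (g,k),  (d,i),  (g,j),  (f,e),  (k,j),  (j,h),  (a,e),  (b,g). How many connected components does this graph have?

Component: {c}
Component: {d, i}
Component: {a, e, f}
Component: {b, g, h, j, k}

4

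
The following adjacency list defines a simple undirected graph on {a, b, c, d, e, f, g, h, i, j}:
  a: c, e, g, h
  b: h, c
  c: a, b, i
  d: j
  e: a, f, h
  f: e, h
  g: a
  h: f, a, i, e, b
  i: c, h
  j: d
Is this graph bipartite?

The cycle f-e-h-f has length 3, which is odd, so the graph is not bipartite.

No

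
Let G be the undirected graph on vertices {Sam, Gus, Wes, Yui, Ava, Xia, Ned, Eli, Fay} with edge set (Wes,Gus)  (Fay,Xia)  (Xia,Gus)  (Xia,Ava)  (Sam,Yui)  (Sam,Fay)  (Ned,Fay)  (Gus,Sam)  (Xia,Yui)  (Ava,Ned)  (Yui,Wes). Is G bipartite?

Yes

Color {Gus, Yui, Ava, Eli, Fay} black and {Sam, Wes, Xia, Ned} white. No edge joins two same-colored vertices, so the graph is bipartite.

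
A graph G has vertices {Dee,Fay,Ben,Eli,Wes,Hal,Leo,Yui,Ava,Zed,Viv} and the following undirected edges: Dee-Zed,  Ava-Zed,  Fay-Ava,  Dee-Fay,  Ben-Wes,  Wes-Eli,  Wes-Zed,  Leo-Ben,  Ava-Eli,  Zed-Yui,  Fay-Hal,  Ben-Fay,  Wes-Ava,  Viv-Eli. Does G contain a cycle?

Yes

The graph has 11 vertices, 14 edges, and 1 connected component.
One cycle is Ava-Zed-Wes-Eli-Ava.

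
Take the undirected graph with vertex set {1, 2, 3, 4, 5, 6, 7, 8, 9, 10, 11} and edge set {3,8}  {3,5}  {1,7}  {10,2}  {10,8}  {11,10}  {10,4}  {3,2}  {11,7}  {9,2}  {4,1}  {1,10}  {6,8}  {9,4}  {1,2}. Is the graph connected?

A breadth-first search from 1 visits 1, 10, 7, 2, 4, 8, 11, 3, 9, 6, 5 — all 11 vertices — so the graph is connected.

Yes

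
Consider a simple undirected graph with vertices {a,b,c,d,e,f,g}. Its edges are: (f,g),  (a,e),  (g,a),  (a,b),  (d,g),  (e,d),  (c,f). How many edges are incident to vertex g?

3

Neighbors of g: a, d, f.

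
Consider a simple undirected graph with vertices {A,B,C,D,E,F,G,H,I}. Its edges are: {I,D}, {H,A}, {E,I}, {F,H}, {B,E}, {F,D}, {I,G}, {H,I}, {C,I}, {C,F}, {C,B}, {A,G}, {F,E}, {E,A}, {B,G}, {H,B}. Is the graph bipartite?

A valid 2-coloring puts {C, D, E, G, H} on one side and {A, B, F, I} on the other; every edge crosses between the two sides.

Yes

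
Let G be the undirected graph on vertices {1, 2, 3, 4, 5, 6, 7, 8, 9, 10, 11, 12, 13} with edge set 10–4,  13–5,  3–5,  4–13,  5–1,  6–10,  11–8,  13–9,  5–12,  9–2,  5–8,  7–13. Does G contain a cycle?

|V| = 13, |E| = 12, number of components = 1.
Since 12 = 13 - 1, the graph is a forest and contains no cycle.

No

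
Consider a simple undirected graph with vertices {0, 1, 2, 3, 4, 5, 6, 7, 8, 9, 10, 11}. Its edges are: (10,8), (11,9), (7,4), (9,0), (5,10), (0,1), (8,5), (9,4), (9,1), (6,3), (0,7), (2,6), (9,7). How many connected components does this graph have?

Component: {2, 3, 6}
Component: {5, 8, 10}
Component: {0, 1, 4, 7, 9, 11}

3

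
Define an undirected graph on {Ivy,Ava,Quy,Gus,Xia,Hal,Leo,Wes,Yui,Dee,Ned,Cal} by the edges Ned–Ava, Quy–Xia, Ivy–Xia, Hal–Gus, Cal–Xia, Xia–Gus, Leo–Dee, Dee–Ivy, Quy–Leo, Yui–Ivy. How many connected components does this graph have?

3

Component: {Wes}
Component: {Ava, Ned}
Component: {Ivy, Quy, Gus, Xia, Hal, Leo, Yui, Dee, Cal}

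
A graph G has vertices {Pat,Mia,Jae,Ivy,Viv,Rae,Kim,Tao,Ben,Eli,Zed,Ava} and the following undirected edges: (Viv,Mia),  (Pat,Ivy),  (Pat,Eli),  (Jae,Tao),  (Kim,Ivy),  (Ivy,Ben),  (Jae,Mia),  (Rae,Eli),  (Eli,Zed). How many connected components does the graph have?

3

Component: {Ava}
Component: {Mia, Jae, Viv, Tao}
Component: {Pat, Ivy, Rae, Kim, Ben, Eli, Zed}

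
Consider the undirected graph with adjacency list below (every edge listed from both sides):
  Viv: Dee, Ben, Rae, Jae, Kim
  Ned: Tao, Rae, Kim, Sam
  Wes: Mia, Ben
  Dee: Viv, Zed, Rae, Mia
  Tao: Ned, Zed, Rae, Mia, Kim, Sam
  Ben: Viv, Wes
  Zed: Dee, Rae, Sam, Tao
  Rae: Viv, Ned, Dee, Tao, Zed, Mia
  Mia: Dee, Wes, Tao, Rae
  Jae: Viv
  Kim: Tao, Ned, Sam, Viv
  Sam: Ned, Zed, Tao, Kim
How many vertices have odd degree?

Degrees: Viv:5, Ned:4, Wes:2, Dee:4, Tao:6, Ben:2, Zed:4, Rae:6, Mia:4, Jae:1, Kim:4, Sam:4
Odd-degree vertices: Viv, Jae.

2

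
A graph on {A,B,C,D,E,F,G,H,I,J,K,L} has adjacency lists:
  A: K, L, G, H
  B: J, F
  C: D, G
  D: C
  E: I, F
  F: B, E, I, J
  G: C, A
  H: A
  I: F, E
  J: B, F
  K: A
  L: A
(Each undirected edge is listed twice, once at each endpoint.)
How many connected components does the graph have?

Component: {B, E, F, I, J}
Component: {A, C, D, G, H, K, L}

2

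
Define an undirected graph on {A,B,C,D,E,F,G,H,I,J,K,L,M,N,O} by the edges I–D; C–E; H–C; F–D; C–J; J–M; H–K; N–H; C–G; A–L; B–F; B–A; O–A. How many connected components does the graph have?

2

Component: {A, B, D, F, I, L, O}
Component: {C, E, G, H, J, K, M, N}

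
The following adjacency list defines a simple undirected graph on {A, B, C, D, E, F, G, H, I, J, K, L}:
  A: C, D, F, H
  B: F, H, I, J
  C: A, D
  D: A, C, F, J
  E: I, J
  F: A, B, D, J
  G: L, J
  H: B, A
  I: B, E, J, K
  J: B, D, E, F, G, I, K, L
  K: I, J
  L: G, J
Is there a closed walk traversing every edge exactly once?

Yes

Degrees: A:4, B:4, C:2, D:4, E:2, F:4, G:2, H:2, I:4, J:8, K:2, L:2
Every vertex has even degree and the edges form a single connected piece, so an Eulerian circuit exists.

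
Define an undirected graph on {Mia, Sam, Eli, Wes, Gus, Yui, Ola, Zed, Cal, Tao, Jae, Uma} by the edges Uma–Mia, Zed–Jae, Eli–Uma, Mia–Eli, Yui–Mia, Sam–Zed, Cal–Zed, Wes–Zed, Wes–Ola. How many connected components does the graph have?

4

Component: {Gus}
Component: {Tao}
Component: {Mia, Eli, Yui, Uma}
Component: {Sam, Wes, Ola, Zed, Cal, Jae}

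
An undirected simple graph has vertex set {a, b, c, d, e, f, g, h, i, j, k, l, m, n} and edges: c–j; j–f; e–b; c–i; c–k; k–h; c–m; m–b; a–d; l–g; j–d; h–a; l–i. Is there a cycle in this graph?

Yes

The graph has 14 vertices, 13 edges, and 2 connected components.
Since 13 > 14 - 2, a cycle must exist; for instance a-h-k-c-j-d-a.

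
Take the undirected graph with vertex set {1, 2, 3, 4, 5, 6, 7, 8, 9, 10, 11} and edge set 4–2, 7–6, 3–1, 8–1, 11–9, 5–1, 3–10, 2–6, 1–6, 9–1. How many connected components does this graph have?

1

Component: {1, 2, 3, 4, 5, 6, 7, 8, 9, 10, 11}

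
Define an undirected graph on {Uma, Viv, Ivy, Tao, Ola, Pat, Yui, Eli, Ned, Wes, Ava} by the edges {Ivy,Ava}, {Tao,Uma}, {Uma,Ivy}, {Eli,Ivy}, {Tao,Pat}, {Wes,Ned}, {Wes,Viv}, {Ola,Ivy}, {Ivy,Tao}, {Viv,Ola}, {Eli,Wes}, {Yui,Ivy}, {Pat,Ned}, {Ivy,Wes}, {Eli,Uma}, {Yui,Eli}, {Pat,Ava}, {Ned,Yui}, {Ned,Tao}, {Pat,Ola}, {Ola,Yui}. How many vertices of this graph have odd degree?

Degrees: Uma:3, Viv:2, Ivy:7, Tao:4, Ola:4, Pat:4, Yui:4, Eli:4, Ned:4, Wes:4, Ava:2
Odd-degree vertices: Uma, Ivy.

2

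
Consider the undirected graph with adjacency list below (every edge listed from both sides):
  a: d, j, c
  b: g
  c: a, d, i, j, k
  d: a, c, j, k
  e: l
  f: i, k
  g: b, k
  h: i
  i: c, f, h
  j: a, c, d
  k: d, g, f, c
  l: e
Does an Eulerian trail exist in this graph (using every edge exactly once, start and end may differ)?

Degrees: a:3, b:1, c:5, d:4, e:1, f:2, g:2, h:1, i:3, j:3, k:4, l:1
Odd-degree vertices: a, b, c, e, h, i, j, l (8 total).
With 8 odd-degree vertices (more than two), no single trail can use every edge.

No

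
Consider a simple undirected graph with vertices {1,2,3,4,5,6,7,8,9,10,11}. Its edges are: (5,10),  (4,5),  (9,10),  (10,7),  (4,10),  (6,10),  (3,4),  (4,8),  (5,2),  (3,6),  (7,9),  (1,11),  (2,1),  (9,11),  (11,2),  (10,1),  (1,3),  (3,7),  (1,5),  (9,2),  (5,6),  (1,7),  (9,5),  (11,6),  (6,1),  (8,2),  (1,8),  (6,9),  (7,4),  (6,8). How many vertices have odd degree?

Degrees: 1:8, 2:5, 3:4, 4:5, 5:6, 6:7, 7:5, 8:4, 9:6, 10:6, 11:4
Odd-degree vertices: 2, 4, 6, 7.

4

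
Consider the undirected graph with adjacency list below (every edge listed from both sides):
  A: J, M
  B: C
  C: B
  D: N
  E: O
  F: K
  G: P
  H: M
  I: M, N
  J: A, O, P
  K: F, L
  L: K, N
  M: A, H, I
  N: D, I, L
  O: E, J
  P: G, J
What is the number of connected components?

2

Component: {B, C}
Component: {A, D, E, F, G, H, I, J, K, L, M, N, O, P}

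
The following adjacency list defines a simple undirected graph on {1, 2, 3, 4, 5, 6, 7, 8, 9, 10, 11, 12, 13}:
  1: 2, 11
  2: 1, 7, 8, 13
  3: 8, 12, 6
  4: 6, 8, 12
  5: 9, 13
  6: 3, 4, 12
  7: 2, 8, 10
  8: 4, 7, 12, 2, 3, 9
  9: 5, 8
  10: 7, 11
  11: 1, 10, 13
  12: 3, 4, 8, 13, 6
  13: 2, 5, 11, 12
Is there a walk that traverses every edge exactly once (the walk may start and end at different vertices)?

No

Degrees: 1:2, 2:4, 3:3, 4:3, 5:2, 6:3, 7:3, 8:6, 9:2, 10:2, 11:3, 12:5, 13:4
Odd-degree vertices: 3, 4, 6, 7, 11, 12 (6 total).
An Eulerian trail requires 0 or 2 odd-degree vertices; here there are 6.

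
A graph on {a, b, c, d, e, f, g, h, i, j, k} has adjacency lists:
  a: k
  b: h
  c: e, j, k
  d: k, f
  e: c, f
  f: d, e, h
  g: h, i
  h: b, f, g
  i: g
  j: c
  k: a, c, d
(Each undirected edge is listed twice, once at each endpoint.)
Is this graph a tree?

|V| = 11, |E| = 11.
Connected but with 11 > 10 edges, so it has a cycle and is not a tree.

No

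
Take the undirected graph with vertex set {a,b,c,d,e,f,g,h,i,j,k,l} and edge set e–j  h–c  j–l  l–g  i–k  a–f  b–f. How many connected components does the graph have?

5

Component: {d}
Component: {c, h}
Component: {i, k}
Component: {a, b, f}
Component: {e, g, j, l}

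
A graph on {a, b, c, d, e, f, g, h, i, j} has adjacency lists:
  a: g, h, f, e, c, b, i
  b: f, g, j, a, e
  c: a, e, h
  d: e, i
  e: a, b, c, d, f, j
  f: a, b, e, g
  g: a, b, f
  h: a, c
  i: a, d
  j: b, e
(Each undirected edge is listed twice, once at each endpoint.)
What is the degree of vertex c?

3

Neighbors of c: a, e, h.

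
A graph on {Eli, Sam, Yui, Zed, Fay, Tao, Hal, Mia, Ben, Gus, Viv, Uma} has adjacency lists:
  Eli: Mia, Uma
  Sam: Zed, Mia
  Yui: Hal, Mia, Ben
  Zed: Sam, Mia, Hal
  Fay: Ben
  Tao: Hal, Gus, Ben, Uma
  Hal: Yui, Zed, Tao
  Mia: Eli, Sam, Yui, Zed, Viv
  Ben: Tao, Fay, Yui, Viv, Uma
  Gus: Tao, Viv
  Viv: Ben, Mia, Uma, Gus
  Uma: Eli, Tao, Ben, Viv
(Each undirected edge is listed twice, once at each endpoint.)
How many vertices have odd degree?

Degrees: Eli:2, Sam:2, Yui:3, Zed:3, Fay:1, Tao:4, Hal:3, Mia:5, Ben:5, Gus:2, Viv:4, Uma:4
Odd-degree vertices: Yui, Zed, Fay, Hal, Mia, Ben.

6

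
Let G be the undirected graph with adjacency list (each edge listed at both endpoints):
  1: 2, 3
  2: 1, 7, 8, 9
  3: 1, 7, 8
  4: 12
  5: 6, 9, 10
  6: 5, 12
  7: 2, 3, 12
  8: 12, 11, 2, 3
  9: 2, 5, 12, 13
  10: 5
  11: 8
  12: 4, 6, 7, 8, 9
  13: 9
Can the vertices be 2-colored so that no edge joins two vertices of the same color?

Color {2, 3, 5, 11, 12, 13} black and {1, 4, 6, 7, 8, 9, 10} white. No edge joins two same-colored vertices, so the graph is bipartite.

Yes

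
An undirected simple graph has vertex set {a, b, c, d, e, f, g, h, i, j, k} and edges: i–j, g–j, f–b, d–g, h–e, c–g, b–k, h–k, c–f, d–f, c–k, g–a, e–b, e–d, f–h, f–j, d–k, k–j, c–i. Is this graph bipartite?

Yes

A valid 2-coloring puts {e, f, g, i, k} on one side and {a, b, c, d, h, j} on the other; every edge crosses between the two sides.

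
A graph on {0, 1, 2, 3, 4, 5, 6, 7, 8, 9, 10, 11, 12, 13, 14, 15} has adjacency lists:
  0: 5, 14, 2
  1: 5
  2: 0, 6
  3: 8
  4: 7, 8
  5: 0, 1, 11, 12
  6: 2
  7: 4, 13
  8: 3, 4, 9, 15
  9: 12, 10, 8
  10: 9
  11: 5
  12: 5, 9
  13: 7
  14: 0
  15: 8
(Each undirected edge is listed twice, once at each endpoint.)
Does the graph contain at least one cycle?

The graph has 16 vertices, 15 edges, and 1 connected component.
A forest on 16 vertices with 1 component has exactly 15 edges, which matches — so no cycle.

No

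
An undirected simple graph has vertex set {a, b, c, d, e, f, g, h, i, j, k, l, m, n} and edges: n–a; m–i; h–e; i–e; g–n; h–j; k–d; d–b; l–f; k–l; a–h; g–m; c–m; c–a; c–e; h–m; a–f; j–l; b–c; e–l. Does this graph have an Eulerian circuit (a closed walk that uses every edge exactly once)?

Degrees: a:4, b:2, c:4, d:2, e:4, f:2, g:2, h:4, i:2, j:2, k:2, l:4, m:4, n:2
All degrees are even and the non-isolated vertices are connected — an Eulerian circuit exists.

Yes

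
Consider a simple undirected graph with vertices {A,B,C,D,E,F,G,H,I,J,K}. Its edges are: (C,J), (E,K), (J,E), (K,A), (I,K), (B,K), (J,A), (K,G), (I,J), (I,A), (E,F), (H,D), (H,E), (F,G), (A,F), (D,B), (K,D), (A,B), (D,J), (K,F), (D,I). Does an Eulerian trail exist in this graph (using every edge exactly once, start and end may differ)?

No

Degrees: A:5, B:3, C:1, D:5, E:4, F:4, G:2, H:2, I:4, J:5, K:7
Odd-degree vertices: A, B, C, D, J, K (6 total).
With 6 odd-degree vertices (more than two), no single trail can use every edge.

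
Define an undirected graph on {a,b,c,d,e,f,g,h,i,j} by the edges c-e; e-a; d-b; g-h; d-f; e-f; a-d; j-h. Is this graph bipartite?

Yes

Color {d, e, h, i} black and {a, b, c, f, g, j} white. No edge joins two same-colored vertices, so the graph is bipartite.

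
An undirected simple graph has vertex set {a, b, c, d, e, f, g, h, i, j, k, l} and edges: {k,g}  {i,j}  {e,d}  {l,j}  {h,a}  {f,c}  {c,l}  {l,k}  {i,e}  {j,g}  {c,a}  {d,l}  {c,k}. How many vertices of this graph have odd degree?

4

Degrees: a:2, b:0, c:4, d:2, e:2, f:1, g:2, h:1, i:2, j:3, k:3, l:4
Odd-degree vertices: f, h, j, k.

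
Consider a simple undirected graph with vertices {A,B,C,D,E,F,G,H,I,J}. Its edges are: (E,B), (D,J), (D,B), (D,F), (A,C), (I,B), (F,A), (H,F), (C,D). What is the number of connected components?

Component: {G}
Component: {A, B, C, D, E, F, H, I, J}

2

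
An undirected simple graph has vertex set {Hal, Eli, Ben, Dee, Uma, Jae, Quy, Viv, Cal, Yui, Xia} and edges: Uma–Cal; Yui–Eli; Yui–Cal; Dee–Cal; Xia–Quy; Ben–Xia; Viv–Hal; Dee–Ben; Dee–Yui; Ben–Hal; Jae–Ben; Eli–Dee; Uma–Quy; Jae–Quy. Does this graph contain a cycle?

|V| = 11, |E| = 14, number of components = 1.
Since 14 > 11 - 1, a cycle must exist; for instance Dee-Eli-Yui-Cal-Dee.

Yes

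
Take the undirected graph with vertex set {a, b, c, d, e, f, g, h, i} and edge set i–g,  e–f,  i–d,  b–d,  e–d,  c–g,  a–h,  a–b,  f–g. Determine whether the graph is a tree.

The graph has 9 vertices and 9 edges.
A tree on 9 vertices has exactly 8 edges; this graph has 9, so it contains a cycle and is not a tree.

No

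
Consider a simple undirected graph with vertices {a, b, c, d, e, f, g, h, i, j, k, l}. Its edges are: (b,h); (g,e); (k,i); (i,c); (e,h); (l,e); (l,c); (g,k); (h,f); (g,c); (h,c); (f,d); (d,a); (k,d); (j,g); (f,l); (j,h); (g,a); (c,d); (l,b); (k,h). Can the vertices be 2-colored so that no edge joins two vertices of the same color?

Yes

Partition the vertices as {d, g, h, i, l} vs {a, b, c, e, f, j, k}. Each listed edge has one endpoint in each part, so the graph is bipartite.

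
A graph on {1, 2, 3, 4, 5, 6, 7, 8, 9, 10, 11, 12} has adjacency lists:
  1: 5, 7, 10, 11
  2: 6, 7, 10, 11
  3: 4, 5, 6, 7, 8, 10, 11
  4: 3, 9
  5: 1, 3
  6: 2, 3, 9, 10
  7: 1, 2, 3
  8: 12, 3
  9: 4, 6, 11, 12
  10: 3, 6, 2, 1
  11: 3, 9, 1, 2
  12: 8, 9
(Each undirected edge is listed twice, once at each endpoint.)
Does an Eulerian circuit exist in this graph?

No

Degrees: 1:4, 2:4, 3:7, 4:2, 5:2, 6:4, 7:3, 8:2, 9:4, 10:4, 11:4, 12:2
3, 7 have odd degree; an Eulerian circuit needs every degree to be even, so none exists.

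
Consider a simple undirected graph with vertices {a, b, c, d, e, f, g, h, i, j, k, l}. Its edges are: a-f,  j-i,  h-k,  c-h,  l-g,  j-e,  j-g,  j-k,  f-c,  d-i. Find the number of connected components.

2

Component: {b}
Component: {a, c, d, e, f, g, h, i, j, k, l}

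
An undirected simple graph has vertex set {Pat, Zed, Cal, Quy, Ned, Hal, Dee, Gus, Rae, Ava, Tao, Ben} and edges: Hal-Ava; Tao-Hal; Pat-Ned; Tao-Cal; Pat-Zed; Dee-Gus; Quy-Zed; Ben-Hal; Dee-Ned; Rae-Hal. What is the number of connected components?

Component: {Pat, Zed, Quy, Ned, Dee, Gus}
Component: {Cal, Hal, Rae, Ava, Tao, Ben}

2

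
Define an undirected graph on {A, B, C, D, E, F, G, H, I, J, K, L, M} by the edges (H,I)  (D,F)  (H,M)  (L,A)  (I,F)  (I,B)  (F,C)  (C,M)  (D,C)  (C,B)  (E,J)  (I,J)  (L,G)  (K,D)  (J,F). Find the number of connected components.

2

Component: {A, G, L}
Component: {B, C, D, E, F, H, I, J, K, M}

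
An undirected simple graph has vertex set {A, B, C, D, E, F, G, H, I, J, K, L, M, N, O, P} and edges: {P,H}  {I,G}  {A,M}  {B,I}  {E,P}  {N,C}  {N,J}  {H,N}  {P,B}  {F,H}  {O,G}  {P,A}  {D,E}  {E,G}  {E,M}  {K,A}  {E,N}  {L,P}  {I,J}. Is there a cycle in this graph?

The graph has 16 vertices, 19 edges, and 1 connected component.
Since 19 > 16 - 1, a cycle must exist; for instance E-N-J-I-G-E.

Yes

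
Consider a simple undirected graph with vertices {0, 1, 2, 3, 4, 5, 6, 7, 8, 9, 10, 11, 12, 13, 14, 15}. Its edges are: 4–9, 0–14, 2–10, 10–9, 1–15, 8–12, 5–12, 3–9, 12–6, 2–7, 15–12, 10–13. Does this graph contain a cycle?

No

|V| = 16, |E| = 12, number of components = 4.
A forest on 16 vertices with 4 components has exactly 12 edges, which matches — so no cycle.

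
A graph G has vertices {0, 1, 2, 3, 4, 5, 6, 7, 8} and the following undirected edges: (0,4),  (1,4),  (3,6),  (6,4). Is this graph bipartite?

A valid 2-coloring puts {2, 3, 4, 5, 7, 8} on one side and {0, 1, 6} on the other; every edge crosses between the two sides.

Yes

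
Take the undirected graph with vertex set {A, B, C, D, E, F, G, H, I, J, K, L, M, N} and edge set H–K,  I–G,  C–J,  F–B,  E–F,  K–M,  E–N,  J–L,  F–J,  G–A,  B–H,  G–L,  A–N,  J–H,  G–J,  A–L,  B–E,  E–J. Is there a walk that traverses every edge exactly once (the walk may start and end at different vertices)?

No

Degrees: A:3, B:3, C:1, D:0, E:4, F:3, G:4, H:3, I:1, J:6, K:2, L:3, M:1, N:2
Odd-degree vertices: A, B, C, F, H, I, L, M (8 total).
With 8 odd-degree vertices (more than two), no single trail can use every edge.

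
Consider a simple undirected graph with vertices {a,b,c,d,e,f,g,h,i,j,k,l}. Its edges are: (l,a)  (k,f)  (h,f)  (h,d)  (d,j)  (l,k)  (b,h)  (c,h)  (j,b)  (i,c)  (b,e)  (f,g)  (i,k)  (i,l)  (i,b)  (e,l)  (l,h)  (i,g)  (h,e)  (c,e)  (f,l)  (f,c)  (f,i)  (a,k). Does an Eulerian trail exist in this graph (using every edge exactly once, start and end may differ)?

Degrees: a:2, b:4, c:4, d:2, e:4, f:6, g:2, h:6, i:6, j:2, k:4, l:6
Odd-degree vertices: none (0 total).
With 0 odd-degree vertices and all edges in one connected piece, an Eulerian trail exists.

Yes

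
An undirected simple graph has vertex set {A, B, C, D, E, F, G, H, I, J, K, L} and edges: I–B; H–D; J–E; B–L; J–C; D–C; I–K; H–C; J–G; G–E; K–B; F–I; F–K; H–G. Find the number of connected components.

3

Component: {A}
Component: {B, F, I, K, L}
Component: {C, D, E, G, H, J}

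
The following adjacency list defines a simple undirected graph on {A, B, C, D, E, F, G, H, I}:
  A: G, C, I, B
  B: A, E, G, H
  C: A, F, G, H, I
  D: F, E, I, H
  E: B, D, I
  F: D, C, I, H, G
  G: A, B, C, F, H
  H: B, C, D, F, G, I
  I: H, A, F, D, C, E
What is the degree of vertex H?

Neighbors of H: B, C, D, F, G, I.

6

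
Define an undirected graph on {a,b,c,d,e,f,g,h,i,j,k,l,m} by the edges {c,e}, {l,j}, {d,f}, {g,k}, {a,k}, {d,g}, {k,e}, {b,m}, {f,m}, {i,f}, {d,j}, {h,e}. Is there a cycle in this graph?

No

|V| = 13, |E| = 12, number of components = 1.
Since 12 = 13 - 1, the graph is a forest and contains no cycle.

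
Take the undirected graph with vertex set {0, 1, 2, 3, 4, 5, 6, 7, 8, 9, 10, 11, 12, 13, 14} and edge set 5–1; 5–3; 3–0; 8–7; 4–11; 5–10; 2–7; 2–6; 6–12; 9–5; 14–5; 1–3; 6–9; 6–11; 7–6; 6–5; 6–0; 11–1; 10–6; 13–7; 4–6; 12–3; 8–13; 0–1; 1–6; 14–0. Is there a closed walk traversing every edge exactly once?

Degrees: 0:4, 1:5, 2:2, 3:4, 4:2, 5:6, 6:10, 7:4, 8:2, 9:2, 10:2, 11:3, 12:2, 13:2, 14:2
1, 11 have odd degree; an Eulerian circuit needs every degree to be even, so none exists.

No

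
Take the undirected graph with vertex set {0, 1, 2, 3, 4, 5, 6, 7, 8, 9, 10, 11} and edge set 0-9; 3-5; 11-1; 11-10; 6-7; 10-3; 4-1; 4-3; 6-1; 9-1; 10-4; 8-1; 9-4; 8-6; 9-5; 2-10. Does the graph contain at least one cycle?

The graph has 12 vertices, 16 edges, and 1 connected component.
One cycle is 9-4-10-3-5-9.

Yes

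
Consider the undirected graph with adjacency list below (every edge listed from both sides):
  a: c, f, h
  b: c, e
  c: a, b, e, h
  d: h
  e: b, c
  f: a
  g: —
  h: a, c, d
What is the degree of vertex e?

2

Neighbors of e: b, c.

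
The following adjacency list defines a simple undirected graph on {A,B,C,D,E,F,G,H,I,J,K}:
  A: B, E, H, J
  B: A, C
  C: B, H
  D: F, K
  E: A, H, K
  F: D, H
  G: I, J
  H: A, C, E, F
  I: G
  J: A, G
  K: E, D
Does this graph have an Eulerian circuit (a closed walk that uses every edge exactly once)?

No

Degrees: A:4, B:2, C:2, D:2, E:3, F:2, G:2, H:4, I:1, J:2, K:2
E, I have odd degree; an Eulerian circuit needs every degree to be even, so none exists.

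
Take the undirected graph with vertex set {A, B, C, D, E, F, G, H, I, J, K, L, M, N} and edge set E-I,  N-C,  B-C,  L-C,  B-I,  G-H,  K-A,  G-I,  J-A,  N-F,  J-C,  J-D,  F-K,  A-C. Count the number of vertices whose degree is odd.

Degrees: A:3, B:2, C:5, D:1, E:1, F:2, G:2, H:1, I:3, J:3, K:2, L:1, M:0, N:2
Odd-degree vertices: A, C, D, E, H, I, J, L.

8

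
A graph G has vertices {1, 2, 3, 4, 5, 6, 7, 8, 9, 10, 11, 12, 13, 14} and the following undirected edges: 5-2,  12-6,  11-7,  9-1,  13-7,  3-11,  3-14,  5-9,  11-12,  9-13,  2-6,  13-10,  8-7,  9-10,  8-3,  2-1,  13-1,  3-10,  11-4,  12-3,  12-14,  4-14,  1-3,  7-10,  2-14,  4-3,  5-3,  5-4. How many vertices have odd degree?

0

Degrees: 1:4, 2:4, 3:8, 4:4, 5:4, 6:2, 7:4, 8:2, 9:4, 10:4, 11:4, 12:4, 13:4, 14:4
Odd-degree vertices: none.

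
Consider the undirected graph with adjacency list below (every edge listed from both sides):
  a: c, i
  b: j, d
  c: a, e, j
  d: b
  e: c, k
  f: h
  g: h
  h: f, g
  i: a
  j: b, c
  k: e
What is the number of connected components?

Component: {f, g, h}
Component: {a, b, c, d, e, i, j, k}

2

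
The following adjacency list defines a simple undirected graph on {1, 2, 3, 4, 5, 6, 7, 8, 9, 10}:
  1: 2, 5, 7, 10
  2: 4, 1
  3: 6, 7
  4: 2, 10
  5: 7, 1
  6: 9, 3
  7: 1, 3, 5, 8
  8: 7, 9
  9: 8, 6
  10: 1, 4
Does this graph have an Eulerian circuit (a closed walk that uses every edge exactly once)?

Degrees: 1:4, 2:2, 3:2, 4:2, 5:2, 6:2, 7:4, 8:2, 9:2, 10:2
All degrees are even and the non-isolated vertices are connected — an Eulerian circuit exists.

Yes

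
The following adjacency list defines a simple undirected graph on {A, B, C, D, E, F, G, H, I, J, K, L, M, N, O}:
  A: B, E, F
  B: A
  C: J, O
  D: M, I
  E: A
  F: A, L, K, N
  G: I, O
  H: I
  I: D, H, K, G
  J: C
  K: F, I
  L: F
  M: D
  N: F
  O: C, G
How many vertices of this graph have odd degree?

Degrees: A:3, B:1, C:2, D:2, E:1, F:4, G:2, H:1, I:4, J:1, K:2, L:1, M:1, N:1, O:2
Odd-degree vertices: A, B, E, H, J, L, M, N.

8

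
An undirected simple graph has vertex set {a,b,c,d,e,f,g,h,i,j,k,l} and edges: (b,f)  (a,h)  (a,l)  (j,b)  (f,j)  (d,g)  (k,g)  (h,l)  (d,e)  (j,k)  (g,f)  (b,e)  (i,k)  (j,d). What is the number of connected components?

3

Component: {c}
Component: {a, h, l}
Component: {b, d, e, f, g, i, j, k}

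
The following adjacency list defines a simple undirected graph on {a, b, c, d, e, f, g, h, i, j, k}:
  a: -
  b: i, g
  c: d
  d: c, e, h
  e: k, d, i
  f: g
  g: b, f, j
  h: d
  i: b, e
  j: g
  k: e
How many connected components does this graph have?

2

Component: {a}
Component: {b, c, d, e, f, g, h, i, j, k}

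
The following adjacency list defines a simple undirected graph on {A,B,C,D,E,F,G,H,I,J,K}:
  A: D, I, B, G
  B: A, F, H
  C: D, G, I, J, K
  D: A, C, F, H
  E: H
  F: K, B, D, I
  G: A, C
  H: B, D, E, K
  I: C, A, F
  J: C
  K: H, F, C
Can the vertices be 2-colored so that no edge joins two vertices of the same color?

Color {B, D, E, G, I, J, K} black and {A, C, F, H} white. No edge joins two same-colored vertices, so the graph is bipartite.

Yes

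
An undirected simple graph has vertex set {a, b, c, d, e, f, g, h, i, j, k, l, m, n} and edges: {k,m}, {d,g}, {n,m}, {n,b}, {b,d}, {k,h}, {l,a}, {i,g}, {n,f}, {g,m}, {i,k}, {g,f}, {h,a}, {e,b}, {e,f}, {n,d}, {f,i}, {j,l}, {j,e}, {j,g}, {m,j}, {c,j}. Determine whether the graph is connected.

Yes

Starting from a and exploring outward reaches every vertex (a, l, h, j, k, c, m, e, g, i, n, f, b, d); the graph is connected.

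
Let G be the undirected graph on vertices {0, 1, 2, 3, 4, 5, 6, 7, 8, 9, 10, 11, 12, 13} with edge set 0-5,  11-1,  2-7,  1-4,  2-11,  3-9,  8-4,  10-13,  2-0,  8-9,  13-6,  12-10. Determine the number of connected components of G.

Component: {6, 10, 12, 13}
Component: {0, 1, 2, 3, 4, 5, 7, 8, 9, 11}

2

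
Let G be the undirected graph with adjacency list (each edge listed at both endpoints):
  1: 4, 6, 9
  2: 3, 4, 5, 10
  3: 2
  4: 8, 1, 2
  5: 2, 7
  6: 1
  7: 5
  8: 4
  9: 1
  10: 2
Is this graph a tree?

Yes

The graph has 10 vertices and 9 edges.
It is connected with exactly 9 edges, hence acyclic — it is a tree.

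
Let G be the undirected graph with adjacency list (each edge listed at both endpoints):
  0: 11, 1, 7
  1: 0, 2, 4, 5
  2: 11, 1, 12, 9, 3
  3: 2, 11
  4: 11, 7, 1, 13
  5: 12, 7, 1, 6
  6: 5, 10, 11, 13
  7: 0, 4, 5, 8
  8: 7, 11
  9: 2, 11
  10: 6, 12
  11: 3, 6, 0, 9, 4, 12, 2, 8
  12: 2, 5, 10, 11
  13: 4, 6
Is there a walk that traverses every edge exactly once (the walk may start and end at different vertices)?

Yes

Degrees: 0:3, 1:4, 2:5, 3:2, 4:4, 5:4, 6:4, 7:4, 8:2, 9:2, 10:2, 11:8, 12:4, 13:2
Odd-degree vertices: 0, 2 (2 total).
With 2 odd-degree vertices and all edges in one connected piece, an Eulerian trail exists (from 0 to 2).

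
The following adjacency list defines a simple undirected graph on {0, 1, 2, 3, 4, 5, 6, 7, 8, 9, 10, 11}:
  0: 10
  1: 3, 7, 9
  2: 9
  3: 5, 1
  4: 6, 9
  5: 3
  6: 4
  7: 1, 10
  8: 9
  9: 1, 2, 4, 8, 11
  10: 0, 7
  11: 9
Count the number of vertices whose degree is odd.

Degrees: 0:1, 1:3, 2:1, 3:2, 4:2, 5:1, 6:1, 7:2, 8:1, 9:5, 10:2, 11:1
Odd-degree vertices: 0, 1, 2, 5, 6, 8, 9, 11.

8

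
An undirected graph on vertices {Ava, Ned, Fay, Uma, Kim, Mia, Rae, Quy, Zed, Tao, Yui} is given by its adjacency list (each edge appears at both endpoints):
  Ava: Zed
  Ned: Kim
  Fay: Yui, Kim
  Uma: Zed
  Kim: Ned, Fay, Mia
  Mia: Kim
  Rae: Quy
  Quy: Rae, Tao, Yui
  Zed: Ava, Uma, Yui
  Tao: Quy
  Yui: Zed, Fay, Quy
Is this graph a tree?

|V| = 11, |E| = 10.
It is connected with exactly 10 edges, hence acyclic — it is a tree.

Yes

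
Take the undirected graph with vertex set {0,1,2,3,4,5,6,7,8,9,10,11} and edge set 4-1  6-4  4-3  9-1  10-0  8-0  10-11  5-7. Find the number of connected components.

Component: {2}
Component: {5, 7}
Component: {0, 8, 10, 11}
Component: {1, 3, 4, 6, 9}

4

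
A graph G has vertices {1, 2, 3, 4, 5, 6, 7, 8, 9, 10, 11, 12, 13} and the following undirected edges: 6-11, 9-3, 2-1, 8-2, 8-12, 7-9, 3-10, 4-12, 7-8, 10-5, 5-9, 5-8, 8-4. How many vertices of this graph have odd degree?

Degrees: 1:1, 2:2, 3:2, 4:2, 5:3, 6:1, 7:2, 8:5, 9:3, 10:2, 11:1, 12:2, 13:0
Odd-degree vertices: 1, 5, 6, 8, 9, 11.

6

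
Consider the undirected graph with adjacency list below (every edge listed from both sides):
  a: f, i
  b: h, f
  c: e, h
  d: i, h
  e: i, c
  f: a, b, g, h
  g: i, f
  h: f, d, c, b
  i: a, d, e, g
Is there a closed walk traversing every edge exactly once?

Degrees: a:2, b:2, c:2, d:2, e:2, f:4, g:2, h:4, i:4
Every vertex has even degree and the edges form a single connected piece, so an Eulerian circuit exists.

Yes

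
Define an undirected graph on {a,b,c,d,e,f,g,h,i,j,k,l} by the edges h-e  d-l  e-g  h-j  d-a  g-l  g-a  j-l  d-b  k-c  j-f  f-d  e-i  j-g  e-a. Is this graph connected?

No

Component: {c, k}
Component: {a, b, d, e, f, g, h, i, j, l}
There are 2 separate components, so the graph is not connected.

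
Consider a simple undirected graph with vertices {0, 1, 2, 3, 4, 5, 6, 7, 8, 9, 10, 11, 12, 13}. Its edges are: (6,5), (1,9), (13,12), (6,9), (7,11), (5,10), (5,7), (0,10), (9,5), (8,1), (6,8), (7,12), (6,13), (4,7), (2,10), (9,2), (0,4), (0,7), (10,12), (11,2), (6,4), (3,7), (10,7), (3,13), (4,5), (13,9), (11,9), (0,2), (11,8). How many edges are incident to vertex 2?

Neighbors of 2: 0, 9, 10, 11.

4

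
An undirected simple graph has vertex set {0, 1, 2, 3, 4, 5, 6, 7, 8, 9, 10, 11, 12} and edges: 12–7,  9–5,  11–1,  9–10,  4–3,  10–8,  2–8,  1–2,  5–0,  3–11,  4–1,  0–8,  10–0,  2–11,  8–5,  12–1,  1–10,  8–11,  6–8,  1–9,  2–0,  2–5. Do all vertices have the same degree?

Degrees: 0:4, 1:6, 2:5, 3:2, 4:2, 5:4, 6:1, 7:1, 8:6, 9:3, 10:4, 11:4, 12:2
Vertex 6 has degree 1 while 1 has degree 6, so the graph is not regular.

No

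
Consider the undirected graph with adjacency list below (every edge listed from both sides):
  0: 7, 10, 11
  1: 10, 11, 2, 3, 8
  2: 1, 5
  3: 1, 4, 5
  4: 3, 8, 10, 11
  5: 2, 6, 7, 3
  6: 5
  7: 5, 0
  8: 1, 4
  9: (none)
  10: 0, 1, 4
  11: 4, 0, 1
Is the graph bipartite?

Yes

A valid 2-coloring puts {2, 3, 6, 7, 8, 9, 10, 11} on one side and {0, 1, 4, 5} on the other; every edge crosses between the two sides.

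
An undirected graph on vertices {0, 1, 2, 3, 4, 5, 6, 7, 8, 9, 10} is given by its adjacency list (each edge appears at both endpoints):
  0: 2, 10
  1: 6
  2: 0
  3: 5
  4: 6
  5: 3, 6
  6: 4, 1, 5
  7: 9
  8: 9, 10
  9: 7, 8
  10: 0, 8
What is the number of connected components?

2

Component: {1, 3, 4, 5, 6}
Component: {0, 2, 7, 8, 9, 10}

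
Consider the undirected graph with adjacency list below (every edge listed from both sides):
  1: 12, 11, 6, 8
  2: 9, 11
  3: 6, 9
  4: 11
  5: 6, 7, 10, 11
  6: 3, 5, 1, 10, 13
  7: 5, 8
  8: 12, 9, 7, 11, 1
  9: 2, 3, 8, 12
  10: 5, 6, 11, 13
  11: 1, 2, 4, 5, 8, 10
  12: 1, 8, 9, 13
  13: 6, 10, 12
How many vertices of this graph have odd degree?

Degrees: 1:4, 2:2, 3:2, 4:1, 5:4, 6:5, 7:2, 8:5, 9:4, 10:4, 11:6, 12:4, 13:3
Odd-degree vertices: 4, 6, 8, 13.

4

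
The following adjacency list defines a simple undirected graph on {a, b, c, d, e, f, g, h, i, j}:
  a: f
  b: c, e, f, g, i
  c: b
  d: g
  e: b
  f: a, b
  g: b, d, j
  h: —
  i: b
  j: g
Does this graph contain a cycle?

The graph has 10 vertices, 8 edges, and 2 connected components.
A forest on 10 vertices with 2 components has exactly 8 edges, which matches — so no cycle.

No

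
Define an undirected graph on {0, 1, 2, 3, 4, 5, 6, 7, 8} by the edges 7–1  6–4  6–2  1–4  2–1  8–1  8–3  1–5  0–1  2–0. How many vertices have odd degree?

4

Degrees: 0:2, 1:6, 2:3, 3:1, 4:2, 5:1, 6:2, 7:1, 8:2
Odd-degree vertices: 2, 3, 5, 7.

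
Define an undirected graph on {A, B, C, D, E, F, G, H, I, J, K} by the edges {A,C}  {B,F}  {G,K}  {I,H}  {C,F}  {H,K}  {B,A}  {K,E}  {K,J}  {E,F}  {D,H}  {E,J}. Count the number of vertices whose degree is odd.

6

Degrees: A:2, B:2, C:2, D:1, E:3, F:3, G:1, H:3, I:1, J:2, K:4
Odd-degree vertices: D, E, F, G, H, I.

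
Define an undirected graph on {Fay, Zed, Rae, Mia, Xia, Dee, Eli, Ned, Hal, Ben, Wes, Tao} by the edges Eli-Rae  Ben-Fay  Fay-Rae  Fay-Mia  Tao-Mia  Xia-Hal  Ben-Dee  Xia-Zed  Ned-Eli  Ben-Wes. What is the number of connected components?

2

Component: {Zed, Xia, Hal}
Component: {Fay, Rae, Mia, Dee, Eli, Ned, Ben, Wes, Tao}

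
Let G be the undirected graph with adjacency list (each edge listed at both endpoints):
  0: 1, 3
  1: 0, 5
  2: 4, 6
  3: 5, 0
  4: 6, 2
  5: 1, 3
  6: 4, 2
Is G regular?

Yes

Degrees: 0:2, 1:2, 2:2, 3:2, 4:2, 5:2, 6:2
Every vertex has degree 2, so the graph is 2-regular.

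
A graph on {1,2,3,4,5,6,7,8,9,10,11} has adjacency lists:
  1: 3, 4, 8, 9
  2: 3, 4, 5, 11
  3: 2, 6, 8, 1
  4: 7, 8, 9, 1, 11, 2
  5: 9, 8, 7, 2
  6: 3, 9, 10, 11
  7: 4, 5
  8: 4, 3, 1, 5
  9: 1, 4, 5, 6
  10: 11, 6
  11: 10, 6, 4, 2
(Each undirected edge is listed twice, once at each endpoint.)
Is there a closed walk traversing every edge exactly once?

Degrees: 1:4, 2:4, 3:4, 4:6, 5:4, 6:4, 7:2, 8:4, 9:4, 10:2, 11:4
Every vertex has even degree and the edges form a single connected piece, so an Eulerian circuit exists.

Yes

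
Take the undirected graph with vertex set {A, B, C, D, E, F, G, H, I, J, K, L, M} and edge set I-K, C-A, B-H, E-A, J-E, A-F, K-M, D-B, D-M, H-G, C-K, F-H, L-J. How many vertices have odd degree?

6

Degrees: A:3, B:2, C:2, D:2, E:2, F:2, G:1, H:3, I:1, J:2, K:3, L:1, M:2
Odd-degree vertices: A, G, H, I, K, L.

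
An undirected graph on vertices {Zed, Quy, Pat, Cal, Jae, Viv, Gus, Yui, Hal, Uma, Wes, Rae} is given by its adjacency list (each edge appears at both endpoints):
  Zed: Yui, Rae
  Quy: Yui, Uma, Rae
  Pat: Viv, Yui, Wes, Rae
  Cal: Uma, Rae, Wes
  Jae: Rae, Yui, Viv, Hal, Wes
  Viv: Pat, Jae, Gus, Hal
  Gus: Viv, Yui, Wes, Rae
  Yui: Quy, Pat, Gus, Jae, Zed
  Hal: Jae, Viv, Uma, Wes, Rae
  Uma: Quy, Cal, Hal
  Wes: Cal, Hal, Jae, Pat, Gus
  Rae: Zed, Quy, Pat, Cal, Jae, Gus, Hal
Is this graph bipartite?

Jae-Hal-Rae-Jae is an odd cycle (length 3), and a bipartite graph can contain only even cycles.

No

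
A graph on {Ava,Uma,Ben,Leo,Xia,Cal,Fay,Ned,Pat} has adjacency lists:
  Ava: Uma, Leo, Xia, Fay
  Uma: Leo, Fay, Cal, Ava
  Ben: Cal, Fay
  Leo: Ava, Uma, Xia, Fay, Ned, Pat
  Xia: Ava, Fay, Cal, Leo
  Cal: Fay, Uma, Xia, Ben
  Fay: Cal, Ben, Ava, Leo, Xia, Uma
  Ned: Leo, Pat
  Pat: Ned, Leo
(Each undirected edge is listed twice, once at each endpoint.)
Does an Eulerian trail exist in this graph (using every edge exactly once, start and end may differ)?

Yes

Degrees: Ava:4, Uma:4, Ben:2, Leo:6, Xia:4, Cal:4, Fay:6, Ned:2, Pat:2
Odd-degree vertices: none (0 total).
The non-isolated vertices are connected and exactly 0 have odd degree, so an Eulerian trail exists.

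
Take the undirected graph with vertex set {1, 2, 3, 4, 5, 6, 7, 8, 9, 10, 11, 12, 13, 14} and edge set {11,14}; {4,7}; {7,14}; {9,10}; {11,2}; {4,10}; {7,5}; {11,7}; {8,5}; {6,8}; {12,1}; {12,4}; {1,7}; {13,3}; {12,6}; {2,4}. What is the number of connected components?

Component: {3, 13}
Component: {1, 2, 4, 5, 6, 7, 8, 9, 10, 11, 12, 14}

2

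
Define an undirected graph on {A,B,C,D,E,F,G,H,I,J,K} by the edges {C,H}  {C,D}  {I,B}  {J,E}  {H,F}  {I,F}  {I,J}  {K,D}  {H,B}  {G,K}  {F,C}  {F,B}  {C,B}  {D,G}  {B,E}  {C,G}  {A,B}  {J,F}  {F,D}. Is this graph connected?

Starting from A and exploring outward reaches every vertex (A, B, F, E, I, C, H, D, J, G, K); the graph is connected.

Yes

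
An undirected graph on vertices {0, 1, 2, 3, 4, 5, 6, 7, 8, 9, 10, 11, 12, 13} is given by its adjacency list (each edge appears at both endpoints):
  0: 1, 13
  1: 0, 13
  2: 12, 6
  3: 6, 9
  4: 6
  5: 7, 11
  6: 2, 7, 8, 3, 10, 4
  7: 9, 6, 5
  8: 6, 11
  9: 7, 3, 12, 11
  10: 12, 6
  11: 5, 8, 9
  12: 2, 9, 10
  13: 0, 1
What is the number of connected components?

2

Component: {0, 1, 13}
Component: {2, 3, 4, 5, 6, 7, 8, 9, 10, 11, 12}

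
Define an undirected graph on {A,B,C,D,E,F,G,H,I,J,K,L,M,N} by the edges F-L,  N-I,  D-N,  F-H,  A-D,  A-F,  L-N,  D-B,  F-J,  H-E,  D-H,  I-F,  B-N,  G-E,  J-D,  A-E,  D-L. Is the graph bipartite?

The cycle L-D-N-L has length 3, which is odd, so the graph is not bipartite.

No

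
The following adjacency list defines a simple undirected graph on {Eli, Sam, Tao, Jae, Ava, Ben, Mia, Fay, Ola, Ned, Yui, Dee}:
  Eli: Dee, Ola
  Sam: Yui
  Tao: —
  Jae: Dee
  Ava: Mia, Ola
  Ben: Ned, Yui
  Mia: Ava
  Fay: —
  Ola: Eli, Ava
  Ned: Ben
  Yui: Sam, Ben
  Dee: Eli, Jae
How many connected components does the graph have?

Component: {Tao}
Component: {Fay}
Component: {Sam, Ben, Ned, Yui}
Component: {Eli, Jae, Ava, Mia, Ola, Dee}

4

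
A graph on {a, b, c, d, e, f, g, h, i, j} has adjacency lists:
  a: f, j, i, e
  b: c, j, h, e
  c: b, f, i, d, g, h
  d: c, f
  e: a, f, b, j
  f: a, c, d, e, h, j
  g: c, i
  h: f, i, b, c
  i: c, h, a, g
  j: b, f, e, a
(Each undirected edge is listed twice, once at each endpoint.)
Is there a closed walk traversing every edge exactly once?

Degrees: a:4, b:4, c:6, d:2, e:4, f:6, g:2, h:4, i:4, j:4
Every vertex has even degree and the edges form a single connected piece, so an Eulerian circuit exists.

Yes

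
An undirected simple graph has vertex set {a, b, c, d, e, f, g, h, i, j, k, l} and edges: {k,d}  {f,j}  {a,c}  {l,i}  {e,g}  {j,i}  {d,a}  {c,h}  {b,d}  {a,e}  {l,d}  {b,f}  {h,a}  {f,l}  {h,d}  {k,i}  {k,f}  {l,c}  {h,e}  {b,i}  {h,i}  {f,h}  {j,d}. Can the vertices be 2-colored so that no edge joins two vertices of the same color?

a-h-d-a is an odd cycle (length 3), and a bipartite graph can contain only even cycles.

No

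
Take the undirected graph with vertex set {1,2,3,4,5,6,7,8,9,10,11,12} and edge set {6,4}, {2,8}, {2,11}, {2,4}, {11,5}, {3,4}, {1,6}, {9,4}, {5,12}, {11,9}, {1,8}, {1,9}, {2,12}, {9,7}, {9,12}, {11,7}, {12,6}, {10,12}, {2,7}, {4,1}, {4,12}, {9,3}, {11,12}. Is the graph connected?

Yes

A breadth-first search from 1 visits 1, 4, 6, 9, 8, 2, 12, 3, 7, 11, 5, 10 — all 12 vertices — so the graph is connected.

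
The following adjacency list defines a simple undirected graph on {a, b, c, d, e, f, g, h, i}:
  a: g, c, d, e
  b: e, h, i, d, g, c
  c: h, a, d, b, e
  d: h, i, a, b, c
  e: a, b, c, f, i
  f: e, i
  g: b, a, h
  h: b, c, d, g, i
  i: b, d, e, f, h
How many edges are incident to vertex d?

Neighbors of d: a, b, c, h, i.

5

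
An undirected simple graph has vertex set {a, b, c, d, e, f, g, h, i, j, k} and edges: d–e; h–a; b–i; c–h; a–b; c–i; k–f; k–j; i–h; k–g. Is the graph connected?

Component: {d, e}
Component: {f, g, j, k}
Component: {a, b, c, h, i}
There are 3 separate components, so the graph is not connected.

No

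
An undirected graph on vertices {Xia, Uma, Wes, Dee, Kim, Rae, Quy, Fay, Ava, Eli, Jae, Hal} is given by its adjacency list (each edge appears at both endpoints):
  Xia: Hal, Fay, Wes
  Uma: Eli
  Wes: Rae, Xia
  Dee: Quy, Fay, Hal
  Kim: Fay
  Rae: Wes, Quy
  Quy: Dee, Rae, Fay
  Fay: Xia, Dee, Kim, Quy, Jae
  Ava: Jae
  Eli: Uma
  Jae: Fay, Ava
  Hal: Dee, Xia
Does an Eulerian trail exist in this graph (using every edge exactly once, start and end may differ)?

Degrees: Xia:3, Uma:1, Wes:2, Dee:3, Kim:1, Rae:2, Quy:3, Fay:5, Ava:1, Eli:1, Jae:2, Hal:2
Odd-degree vertices: Xia, Uma, Dee, Kim, Quy, Fay, Ava, Eli (8 total).
With 8 odd-degree vertices (more than two), no single trail can use every edge.

No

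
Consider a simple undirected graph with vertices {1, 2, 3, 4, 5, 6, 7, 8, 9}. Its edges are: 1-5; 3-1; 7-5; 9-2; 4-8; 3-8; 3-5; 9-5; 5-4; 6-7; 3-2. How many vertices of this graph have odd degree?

Degrees: 1:2, 2:2, 3:4, 4:2, 5:5, 6:1, 7:2, 8:2, 9:2
Odd-degree vertices: 5, 6.

2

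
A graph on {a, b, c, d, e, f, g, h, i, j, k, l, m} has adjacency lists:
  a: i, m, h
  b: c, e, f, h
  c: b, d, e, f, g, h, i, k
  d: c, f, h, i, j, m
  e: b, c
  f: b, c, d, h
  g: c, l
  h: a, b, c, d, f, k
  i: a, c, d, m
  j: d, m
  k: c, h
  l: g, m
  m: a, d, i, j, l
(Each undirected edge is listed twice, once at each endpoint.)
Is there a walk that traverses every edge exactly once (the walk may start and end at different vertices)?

Yes

Degrees: a:3, b:4, c:8, d:6, e:2, f:4, g:2, h:6, i:4, j:2, k:2, l:2, m:5
Odd-degree vertices: a, m (2 total).
The non-isolated vertices are connected and exactly 2 have odd degree, so an Eulerian trail exists (from a to m).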